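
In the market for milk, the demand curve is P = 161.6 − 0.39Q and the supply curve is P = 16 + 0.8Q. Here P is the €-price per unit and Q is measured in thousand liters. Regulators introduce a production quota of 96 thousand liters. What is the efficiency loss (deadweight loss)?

Competitive equilibrium: 161.6 − 0.39Q = 16 + 0.8Q → Q* = 122.3529, P* = 113.8824.
At Q = 96: demand price = 161.6 − 0.39·96 = 124.16; supply price = 16 + 0.8·96 = 92.8.
ΔQ = 122.3529 − 96 = 26.3529; wedge = 124.16 − 92.8 = 31.36.
Welfare loss = ½ × 26.3529 × 31.36 = €413.21 thousand.

€413.21 thousand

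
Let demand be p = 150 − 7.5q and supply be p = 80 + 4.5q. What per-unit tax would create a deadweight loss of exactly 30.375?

Competitive equilibrium: 150 − 7.5q = 80 + 4.5q → q* = 5.8333, p* = 106.25.
A tax t gives Δq = t/12 and wedge t, so DWL = t²/24.
t²/24 = 30.375 → t² = 729 → t = 27.

27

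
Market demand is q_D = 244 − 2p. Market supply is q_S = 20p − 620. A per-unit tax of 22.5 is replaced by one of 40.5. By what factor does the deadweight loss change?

In inverse form: demand p = 122 − 0.5q, supply p = 31 + 0.05q.
Competitive equilibrium: 122 − 0.5q = 31 + 0.05q → q* = 165.4545, p* = 39.2727.
For a per-unit tax t: Δq = t/0.55, so DWL = ½·t·(t/0.55) = t²/1.1.
At t = 22.5: DWL = 460.227. At t = 40.5: DWL = 1491.136.
Ratio = (40.5/22.5)² = 3.24.

3.24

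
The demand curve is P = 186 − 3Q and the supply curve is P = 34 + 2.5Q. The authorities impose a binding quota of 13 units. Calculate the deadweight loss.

589.11

Competitive equilibrium: 186 − 3Q = 34 + 2.5Q → Q* = 27.63636, P* = 103.09091.
At Q = 13: demand price = 186 − 3·13 = 147; supply price = 34 + 2.5·13 = 66.5.
ΔQ = 27.63636 − 13 = 14.63636; wedge = 147 − 66.5 = 80.5.
Welfare loss = ½ × 14.63636 × 80.5 = 589.11.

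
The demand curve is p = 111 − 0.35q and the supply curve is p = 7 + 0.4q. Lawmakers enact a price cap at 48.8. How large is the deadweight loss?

437.76

Competitive equilibrium: 111 − 0.35q = 7 + 0.4q → q* = 138.6667, p* = 62.4667.
At the ceiling p = 48.8, quantity supplied = (48.8 − 7)/0.4 = 104.5.
Willingness to pay at q' = 104.5: 111 − 0.35·104.5 = 74.425.
Δq = 138.6667 − 104.5 = 34.1667; wedge = 74.425 − 48.8 = 25.625.
Welfare loss = ½ × 34.1667 × 25.625 = 437.76.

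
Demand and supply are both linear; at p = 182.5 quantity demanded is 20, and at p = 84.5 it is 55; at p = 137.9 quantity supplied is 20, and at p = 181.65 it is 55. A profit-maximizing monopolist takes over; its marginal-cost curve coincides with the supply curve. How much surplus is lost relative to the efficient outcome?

325.41

Demand slope = (84.5 − 182.5)/(55 − 20) = −2.8, so p = 238.5 − 2.8q.
Supply slope = (181.65 − 137.9)/(55 − 20) = 1.25, so p = 112.9 + 1.25q.
Competitive equilibrium: 238.5 − 2.8q = 112.9 + 1.25q → q* = 31.0123, p* = 151.6654.
Marginal revenue: MR = 238.5 − 5.6q. Set MR = MC: 238.5 − 5.6q = 112.9 + 1.25q → q_m = 18.3358.
Price p_m = 238.5 − 2.8·18.3358 = 187.1598; MC(q_m) = 112.9 + 1.25·18.3358 = 135.8198.
Competitive q* = 31.0123, so Δq = 12.6765; wedge = 187.1598 − 135.8198 = 51.34.
Deadweight loss = ½ × 12.6765 × 51.34 = 325.41.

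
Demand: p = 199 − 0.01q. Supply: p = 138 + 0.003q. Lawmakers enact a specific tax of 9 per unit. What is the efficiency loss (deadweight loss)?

Competitive equilibrium: 199 − 0.01q = 138 + 0.003q → q* = 4692.3077, p* = 152.0769.
With the tax, the buyer price exceeds the seller price by 9: (199 − 0.01q) − (138 + 0.003q) = 9 → q' = 4000.
Δq = 4692.3077 − 4000 = 692.3077; the wedge equals the tax, 9.
DWL = ½ × 692.3077 × 9 = 3115.38.

3115.38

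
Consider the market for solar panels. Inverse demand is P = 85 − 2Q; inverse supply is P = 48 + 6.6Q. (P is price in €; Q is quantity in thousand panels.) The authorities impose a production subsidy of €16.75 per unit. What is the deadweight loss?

Competitive equilibrium: 85 − 2Q = 48 + 6.6Q → Q* = 4.3023, P* = 76.3953.
The subsidy lowers effective supply by 16.75: P = 31.25 + 6.6Q.
New quantity: 85 − 2Q = 31.25 + 6.6Q → Q' = 6.25.
Overproduction ΔQ = 6.25 − 4.3023 = 1.9477; wedge = subsidy = 16.75.
Deadweight loss = ½ × 1.9477 × 16.75 = €16.31 thousand.

€16.31 thousand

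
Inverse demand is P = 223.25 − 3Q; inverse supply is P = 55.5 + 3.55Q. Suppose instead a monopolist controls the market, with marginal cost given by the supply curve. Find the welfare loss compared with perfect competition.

Competitive equilibrium: 223.25 − 3Q = 55.5 + 3.55Q → Q* = 25.6107, P* = 146.4179.
Marginal revenue: MR = 223.25 − 6Q. Set MR = MC: 223.25 − 6Q = 55.5 + 3.55Q → Q_m = 17.5654.
Price P_m = 223.25 − 3·17.5654 = 170.5538; MC(Q_m) = 55.5 + 3.55·17.5654 = 117.8572.
Competitive Q* = 25.6107, so ΔQ = 8.0453; wedge = 170.5538 − 117.8572 = 52.6966.
Welfare loss = ½ × 8.0453 × 52.6966 = 211.98.

211.98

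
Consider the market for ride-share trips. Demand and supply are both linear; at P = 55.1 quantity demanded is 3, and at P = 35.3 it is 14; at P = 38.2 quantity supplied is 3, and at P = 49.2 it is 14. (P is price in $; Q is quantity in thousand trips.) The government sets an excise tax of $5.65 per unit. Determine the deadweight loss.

$5.70 thousand

Demand slope = (35.3 − 55.1)/(14 − 3) = −1.8, so P = 60.5 − 1.8Q.
Supply slope = (49.2 − 38.2)/(14 − 3) = 1, so P = 35.2 + Q.
Competitive equilibrium: 60.5 − 1.8Q = 35.2 + Q → Q* = 9.0357, P* = 44.2357.
With the tax, the buyer price exceeds the seller price by 5.65: (60.5 − 1.8Q) − (35.2 + Q) = 5.65 → Q' = 7.0179.
ΔQ = 9.0357 − 7.0179 = 2.0178; the wedge equals the tax, 5.65.
The triangle = ½ × 2.0178 × 5.65 = $5.70 thousand.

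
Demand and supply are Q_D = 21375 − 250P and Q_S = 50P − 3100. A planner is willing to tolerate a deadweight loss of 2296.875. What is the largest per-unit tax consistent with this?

In inverse form: demand P = 85.5 − 0.004Q, supply P = 62 + 0.02Q.
Competitive equilibrium: 85.5 − 0.004Q = 62 + 0.02Q → Q* = 979.1667, P* = 81.5833.
A tax t gives ΔQ = t/0.024 and wedge t, so DWL = t²/0.048.
t²/0.048 = 2296.875 → t² = 110.25 → t = 10.5.

10.5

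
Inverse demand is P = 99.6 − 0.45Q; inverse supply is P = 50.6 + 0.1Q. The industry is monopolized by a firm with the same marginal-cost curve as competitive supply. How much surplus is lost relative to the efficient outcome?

Competitive equilibrium: 99.6 − 0.45Q = 50.6 + 0.1Q → Q* = 89.0909, P* = 59.5091.
Marginal revenue: MR = 99.6 − 0.9Q. Set MR = MC: 99.6 − 0.9Q = 50.6 + 0.1Q → Q_m = 49.
Price P_m = 99.6 − 0.45·49 = 77.55; MC(Q_m) = 50.6 + 0.1·49 = 55.5.
Competitive Q* = 89.0909, so ΔQ = 40.0909; wedge = 77.55 − 55.5 = 22.05.
DWL = ½ × 40.0909 × 22.05 = 442.

442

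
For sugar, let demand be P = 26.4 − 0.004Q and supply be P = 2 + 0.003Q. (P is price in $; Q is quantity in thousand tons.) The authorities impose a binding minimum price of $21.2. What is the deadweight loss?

$16720.71 thousand

Competitive equilibrium: 26.4 − 0.004Q = 2 + 0.003Q → Q* = 3485.7143, P* = 12.4571.
At the floor P = 21.2, quantity demanded = (26.4 − 21.2)/0.004 = 1300.
Sellers' marginal cost at Q' = 1300: 2 + 0.003·1300 = 5.9.
ΔQ = 3485.7143 − 1300 = 2185.7143; wedge = 21.2 − 5.9 = 15.3.
DWL = ½ × 2185.7143 × 15.3 = $16720.71 thousand.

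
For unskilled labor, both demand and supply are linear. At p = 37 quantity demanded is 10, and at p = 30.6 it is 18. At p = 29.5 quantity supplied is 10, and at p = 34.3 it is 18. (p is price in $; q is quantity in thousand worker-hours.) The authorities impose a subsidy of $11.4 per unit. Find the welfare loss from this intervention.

Demand slope = (30.6 − 37)/(18 − 10) = −0.8, so p = 45 − 0.8q.
Supply slope = (34.3 − 29.5)/(18 − 10) = 0.6, so p = 23.5 + 0.6q.
Competitive equilibrium: 45 − 0.8q = 23.5 + 0.6q → q* = 15.3571, p* = 32.7143.
The subsidy lowers effective supply by 11.4: p = 12.1 + 0.6q.
New quantity: 45 − 0.8q = 12.1 + 0.6q → q' = 23.5.
Overproduction Δq = 23.5 − 15.3571 = 8.1429; wedge = subsidy = 11.4.
The triangle = ½ × 8.1429 × 11.4 = $46.41 thousand.

$46.41 thousand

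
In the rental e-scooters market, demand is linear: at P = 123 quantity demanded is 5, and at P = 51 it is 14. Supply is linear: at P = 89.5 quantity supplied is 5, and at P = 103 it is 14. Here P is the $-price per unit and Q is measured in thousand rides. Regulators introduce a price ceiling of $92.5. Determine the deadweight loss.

$11.07 thousand

Demand slope = (51 − 123)/(14 − 5) = −8, so P = 163 − 8Q.
Supply slope = (103 − 89.5)/(14 − 5) = 1.5, so P = 82 + 1.5Q.
Competitive equilibrium: 163 − 8Q = 82 + 1.5Q → Q* = 8.5263, P* = 94.7895.
At the ceiling P = 92.5, quantity supplied = (92.5 − 82)/1.5 = 7.
Willingness to pay at Q' = 7: 163 − 8·7 = 107.
ΔQ = 8.5263 − 7 = 1.5263; wedge = 107 − 92.5 = 14.5.
Deadweight loss = ½ × 1.5263 × 14.5 = $11.07 thousand.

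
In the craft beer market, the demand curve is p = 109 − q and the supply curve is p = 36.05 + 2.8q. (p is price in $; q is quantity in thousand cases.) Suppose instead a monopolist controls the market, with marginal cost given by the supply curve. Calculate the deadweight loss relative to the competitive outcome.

$30.39 thousand

Competitive equilibrium: 109 − q = 36.05 + 2.8q → q* = 19.1974, p* = 89.8026.
Marginal revenue: MR = 109 − 2q. Set MR = MC: 109 − 2q = 36.05 + 2.8q → q_m = 15.1979.
Price p_m = 109 − 1·15.1979 = 93.8021; MC(q_m) = 36.05 + 2.8·15.1979 = 78.6041.
Competitive q* = 19.1974, so Δq = 3.9995; wedge = 93.8021 − 78.6041 = 15.198.
Welfare loss = ½ × 3.9995 × 15.198 = $30.39 thousand.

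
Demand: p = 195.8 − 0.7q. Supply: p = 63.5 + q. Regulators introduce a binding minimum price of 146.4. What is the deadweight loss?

Competitive equilibrium: 195.8 − 0.7q = 63.5 + q → q* = 77.8235, p* = 141.3235.
At the floor p = 146.4, quantity demanded = (195.8 − 146.4)/0.7 = 70.5714.
Sellers' marginal cost at q' = 70.5714: 63.5 + 1·70.5714 = 134.0714.
Δq = 77.8235 − 70.5714 = 7.2521; wedge = 146.4 − 134.0714 = 12.3286.
The triangle = ½ × 7.2521 × 12.3286 = 44.70.

44.70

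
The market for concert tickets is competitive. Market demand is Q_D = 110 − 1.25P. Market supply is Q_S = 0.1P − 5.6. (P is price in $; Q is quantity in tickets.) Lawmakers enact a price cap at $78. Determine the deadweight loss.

$3.14

In inverse form: demand P = 88 − 0.8Q, supply P = 56 + 10Q.
Competitive equilibrium: 88 − 0.8Q = 56 + 10Q → Q* = 2.963, P* = 85.6296.
At the ceiling P = 78, quantity supplied = (78 − 56)/10 = 2.2.
Willingness to pay at Q' = 2.2: 88 − 0.8·2.2 = 86.24.
ΔQ = 2.963 − 2.2 = 0.763; wedge = 86.24 − 78 = 8.24.
Deadweight loss = ½ × 0.763 × 8.24 = $3.14.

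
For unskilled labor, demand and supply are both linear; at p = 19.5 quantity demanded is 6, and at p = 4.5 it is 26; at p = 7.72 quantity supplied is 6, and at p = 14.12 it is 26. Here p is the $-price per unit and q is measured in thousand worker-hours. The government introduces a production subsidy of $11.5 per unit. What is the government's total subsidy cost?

Demand slope = (4.5 − 19.5)/(26 − 6) = −0.75, so p = 24 − 0.75q.
Supply slope = (14.12 − 7.72)/(26 − 6) = 0.32, so p = 5.8 + 0.32q.
Competitive equilibrium: 24 − 0.75q = 5.8 + 0.32q → q* = 17.0093, p* = 11.243.
The subsidy lowers effective supply by 11.5: p = 0.32q − 5.7.
New quantity: 24 − 0.75q = 0.32q − 5.7 → q' = 27.757.
Total subsidy cost = 11.5 × 27.757 = $319.21 thousand.

$319.21 thousand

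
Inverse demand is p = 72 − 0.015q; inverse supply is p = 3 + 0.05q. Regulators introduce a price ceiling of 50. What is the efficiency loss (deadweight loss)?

Competitive equilibrium: 72 − 0.015q = 3 + 0.05q → q* = 1061.5385, p* = 56.0769.
At the ceiling p = 50, quantity supplied = (50 − 3)/0.05 = 940.
Willingness to pay at q' = 940: 72 − 0.015·940 = 57.9.
Δq = 1061.5385 − 940 = 121.5385; wedge = 57.9 − 50 = 7.9.
Welfare loss = ½ × 121.5385 × 7.9 = 480.08.

480.08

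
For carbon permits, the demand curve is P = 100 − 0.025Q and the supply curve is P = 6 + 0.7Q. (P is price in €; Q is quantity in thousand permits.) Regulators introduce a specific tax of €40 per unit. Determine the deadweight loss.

Competitive equilibrium: 100 − 0.025Q = 6 + 0.7Q → Q* = 129.6552, P* = 96.7586.
With the tax, the buyer price exceeds the seller price by 40: (100 − 0.025Q) − (6 + 0.7Q) = 40 → Q' = 74.4828.
ΔQ = 129.6552 − 74.4828 = 55.1724; the wedge equals the tax, 40.
Deadweight loss = ½ × 55.1724 × 40 = €1103.45 thousand.

€1103.45 thousand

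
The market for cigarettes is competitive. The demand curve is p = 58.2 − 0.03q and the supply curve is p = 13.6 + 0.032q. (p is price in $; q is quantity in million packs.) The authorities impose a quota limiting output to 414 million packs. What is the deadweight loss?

$2890.49 million

Competitive equilibrium: 58.2 − 0.03q = 13.6 + 0.032q → q* = 719.3548, p* = 36.6194.
At q = 414: demand price = 58.2 − 0.03·414 = 45.78; supply price = 13.6 + 0.032·414 = 26.848.
Δq = 719.3548 − 414 = 305.3548; wedge = 45.78 − 26.848 = 18.932.
Welfare loss = ½ × 305.3548 × 18.932 = $2890.49 million.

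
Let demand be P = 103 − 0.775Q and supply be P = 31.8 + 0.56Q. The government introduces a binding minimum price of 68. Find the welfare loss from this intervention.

Competitive equilibrium: 103 − 0.775Q = 31.8 + 0.56Q → Q* = 53.3333, P* = 61.6667.
At the floor P = 68, quantity demanded = (103 − 68)/0.775 = 45.1613.
Sellers' marginal cost at Q' = 45.1613: 31.8 + 0.56·45.1613 = 57.0903.
ΔQ = 53.3333 − 45.1613 = 8.172; wedge = 68 − 57.0903 = 10.9097.
Deadweight loss = ½ × 8.172 × 10.9097 = 44.58.

44.58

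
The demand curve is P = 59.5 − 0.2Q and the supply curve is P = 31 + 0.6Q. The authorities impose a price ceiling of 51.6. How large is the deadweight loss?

0.67

Competitive equilibrium: 59.5 − 0.2Q = 31 + 0.6Q → Q* = 35.625, P* = 52.375.
At the ceiling P = 51.6, quantity supplied = (51.6 − 31)/0.6 = 34.3333.
Willingness to pay at Q' = 34.3333: 59.5 − 0.2·34.3333 = 52.6333.
ΔQ = 35.625 − 34.3333 = 1.2917; wedge = 52.6333 − 51.6 = 1.0333.
Deadweight loss = ½ × 1.2917 × 1.0333 = 0.67.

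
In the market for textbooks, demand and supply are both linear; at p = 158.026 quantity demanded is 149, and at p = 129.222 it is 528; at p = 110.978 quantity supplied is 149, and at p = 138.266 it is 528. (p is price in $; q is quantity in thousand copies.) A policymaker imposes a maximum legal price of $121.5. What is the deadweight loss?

Demand slope = (129.222 − 158.026)/(528 − 149) = −0.076, so p = 169.35 − 0.076q.
Supply slope = (138.266 − 110.978)/(528 − 149) = 0.072, so p = 100.25 + 0.072q.
Competitive equilibrium: 169.35 − 0.076q = 100.25 + 0.072q → q* = 466.8919, p* = 133.8662.
At the ceiling p = 121.5, quantity supplied = (121.5 − 100.25)/0.072 = 295.1389.
Willingness to pay at q' = 295.1389: 169.35 − 0.076·295.1389 = 146.9194.
Δq = 466.8919 − 295.1389 = 171.753; wedge = 146.9194 − 121.5 = 25.4194.
Deadweight loss = ½ × 171.753 × 25.4194 = $2182.93 thousand.

$2182.93 thousand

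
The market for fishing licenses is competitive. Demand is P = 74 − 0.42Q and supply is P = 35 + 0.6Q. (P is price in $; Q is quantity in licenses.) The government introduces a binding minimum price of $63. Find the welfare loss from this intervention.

Competitive equilibrium: 74 − 0.42Q = 35 + 0.6Q → Q* = 38.2353, P* = 57.9412.
At the floor P = 63, quantity demanded = (74 − 63)/0.42 = 26.1905.
Sellers' marginal cost at Q' = 26.1905: 35 + 0.6·26.1905 = 50.7143.
ΔQ = 38.2353 − 26.1905 = 12.0448; wedge = 63 − 50.7143 = 12.2857.
DWL = ½ × 12.0448 × 12.2857 = $73.99.

$73.99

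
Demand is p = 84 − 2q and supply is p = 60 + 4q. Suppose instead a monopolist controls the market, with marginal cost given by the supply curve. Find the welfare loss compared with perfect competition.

Competitive equilibrium: 84 − 2q = 60 + 4q → q* = 4, p* = 76.
Marginal revenue: MR = 84 − 4q. Set MR = MC: 84 − 4q = 60 + 4q → q_m = 3.
Price p_m = 84 − 2·3 = 78; MC(q_m) = 60 + 4·3 = 72.
Competitive q* = 4, so Δq = 1; wedge = 78 − 72 = 6.
Deadweight loss = ½ × 1 × 6 = 3.

3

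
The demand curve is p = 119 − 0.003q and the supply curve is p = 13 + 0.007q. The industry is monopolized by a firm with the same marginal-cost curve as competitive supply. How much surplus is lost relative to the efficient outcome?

29918.34

Competitive equilibrium: 119 − 0.003q = 13 + 0.007q → q* = 10600, p* = 87.2.
Marginal revenue: MR = 119 − 0.006q. Set MR = MC: 119 − 0.006q = 13 + 0.007q → q_m = 8153.846154.
Price p_m = 119 − 0.003·8153.846154 = 94.538462; MC(q_m) = 13 + 0.007·8153.846154 = 70.076923.
Competitive q* = 10600, so Δq = 2446.153846; wedge = 94.538462 − 70.076923 = 24.461539.
Deadweight loss = ½ × 2446.153846 × 24.461539 = 29918.34.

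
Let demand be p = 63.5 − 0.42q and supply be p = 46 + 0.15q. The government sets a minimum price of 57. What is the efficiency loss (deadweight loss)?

66.07

Competitive equilibrium: 63.5 − 0.42q = 46 + 0.15q → q* = 30.7018, p* = 50.6053.
At the floor p = 57, quantity demanded = (63.5 − 57)/0.42 = 15.4762.
Sellers' marginal cost at q' = 15.4762: 46 + 0.15·15.4762 = 48.3214.
Δq = 30.7018 − 15.4762 = 15.2256; wedge = 57 − 48.3214 = 8.6786.
Deadweight loss = ½ × 15.2256 × 8.6786 = 66.07.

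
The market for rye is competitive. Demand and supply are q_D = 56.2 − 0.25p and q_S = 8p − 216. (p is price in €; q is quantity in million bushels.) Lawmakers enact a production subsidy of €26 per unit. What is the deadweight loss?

In inverse form: demand p = 224.8 − 4q, supply p = 27 + 0.125q.
Competitive equilibrium: 224.8 − 4q = 27 + 0.125q → q* = 47.9515, p* = 32.9939.
The subsidy lowers effective supply by 26: p = 1 + 0.125q.
New quantity: 224.8 − 4q = 1 + 0.125q → q' = 54.2545.
Overproduction Δq = 54.2545 − 47.9515 = 6.303; wedge = subsidy = 26.
DWL = ½ × 6.303 × 26 = €81.94 million.

€81.94 million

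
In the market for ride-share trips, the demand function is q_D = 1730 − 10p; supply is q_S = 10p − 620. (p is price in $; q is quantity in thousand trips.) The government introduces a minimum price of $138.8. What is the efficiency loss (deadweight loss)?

$4536.90 thousand

In inverse form: demand p = 173 − 0.1q, supply p = 62 + 0.1q.
Competitive equilibrium: 173 − 0.1q = 62 + 0.1q → q* = 555, p* = 117.5.
At the floor p = 138.8, quantity demanded = (173 − 138.8)/0.1 = 342.
Sellers' marginal cost at q' = 342: 62 + 0.1·342 = 96.2.
Δq = 555 − 342 = 213; wedge = 138.8 − 96.2 = 42.6.
The triangle = ½ × 213 × 42.6 = $4536.90 thousand.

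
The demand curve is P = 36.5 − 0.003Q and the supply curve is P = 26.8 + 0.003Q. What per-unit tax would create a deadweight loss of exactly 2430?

Competitive equilibrium: 36.5 − 0.003Q = 26.8 + 0.003Q → Q* = 1616.6667, P* = 31.65.
A tax t gives ΔQ = t/0.006 and wedge t, so DWL = t²/0.012.
t²/0.012 = 2430 → t² = 29.16 → t = 5.4.

5.4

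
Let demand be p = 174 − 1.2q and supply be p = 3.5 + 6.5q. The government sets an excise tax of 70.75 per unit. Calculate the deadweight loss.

325.04

Competitive equilibrium: 174 − 1.2q = 3.5 + 6.5q → q* = 22.1429, p* = 147.4286.
With the tax, the buyer price exceeds the seller price by 70.75: (174 − 1.2q) − (3.5 + 6.5q) = 70.75 → q' = 12.9545.
Δq = 22.1429 − 12.9545 = 9.1884; the wedge equals the tax, 70.75.
Welfare loss = ½ × 9.1884 × 70.75 = 325.04.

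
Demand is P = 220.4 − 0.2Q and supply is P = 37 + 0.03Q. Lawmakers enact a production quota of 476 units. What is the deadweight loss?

11878.62

Competitive equilibrium: 220.4 − 0.2Q = 37 + 0.03Q → Q* = 797.3913, P* = 60.9217.
At Q = 476: demand price = 220.4 − 0.2·476 = 125.2; supply price = 37 + 0.03·476 = 51.28.
ΔQ = 797.3913 − 476 = 321.3913; wedge = 125.2 − 51.28 = 73.92.
DWL = ½ × 321.3913 × 73.92 = 11878.62.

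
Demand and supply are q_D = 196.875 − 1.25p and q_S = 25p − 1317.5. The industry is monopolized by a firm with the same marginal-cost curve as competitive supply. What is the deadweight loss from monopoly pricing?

In inverse form: demand p = 157.5 − 0.8q, supply p = 52.7 + 0.04q.
Competitive equilibrium: 157.5 − 0.8q = 52.7 + 0.04q → q* = 124.7619, p* = 57.6905.
Marginal revenue: MR = 157.5 − 1.6q. Set MR = MC: 157.5 − 1.6q = 52.7 + 0.04q → q_m = 63.9024.
Price p_m = 157.5 − 0.8·63.9024 = 106.3781; MC(q_m) = 52.7 + 0.04·63.9024 = 55.2561.
Competitive q* = 124.7619, so Δq = 60.8595; wedge = 106.3781 − 55.2561 = 51.122.
The triangle = ½ × 60.8595 × 51.122 = 1555.63.

1555.63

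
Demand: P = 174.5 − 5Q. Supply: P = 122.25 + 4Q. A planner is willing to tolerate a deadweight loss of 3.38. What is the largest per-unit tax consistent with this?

Competitive equilibrium: 174.5 − 5Q = 122.25 + 4Q → Q* = 5.8056, P* = 145.4722.
A tax t gives ΔQ = t/9 and wedge t, so DWL = t²/18.
t²/18 = 3.38 → t² = 60.84 → t = 7.8.

7.8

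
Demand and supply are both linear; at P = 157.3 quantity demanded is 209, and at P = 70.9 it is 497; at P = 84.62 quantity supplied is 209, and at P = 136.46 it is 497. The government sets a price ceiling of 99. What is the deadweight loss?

1227.89

Demand slope = (70.9 − 157.3)/(497 − 209) = −0.3, so P = 220 − 0.3Q.
Supply slope = (136.46 − 84.62)/(497 − 209) = 0.18, so P = 47 + 0.18Q.
Competitive equilibrium: 220 − 0.3Q = 47 + 0.18Q → Q* = 360.4167, P* = 111.875.
At the ceiling P = 99, quantity supplied = (99 − 47)/0.18 = 288.8889.
Willingness to pay at Q' = 288.8889: 220 − 0.3·288.8889 = 133.3333.
ΔQ = 360.4167 − 288.8889 = 71.5278; wedge = 133.3333 − 99 = 34.3333.
Welfare loss = ½ × 71.5278 × 34.3333 = 1227.89.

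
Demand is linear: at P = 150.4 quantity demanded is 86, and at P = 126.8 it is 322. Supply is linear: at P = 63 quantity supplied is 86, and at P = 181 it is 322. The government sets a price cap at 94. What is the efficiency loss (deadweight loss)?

Demand slope = (126.8 − 150.4)/(322 − 86) = −0.1, so P = 159 − 0.1Q.
Supply slope = (181 − 63)/(322 − 86) = 0.5, so P = 20 + 0.5Q.
Competitive equilibrium: 159 − 0.1Q = 20 + 0.5Q → Q* = 231.6667, P* = 135.8333.
At the ceiling P = 94, quantity supplied = (94 − 20)/0.5 = 148.
Willingness to pay at Q' = 148: 159 − 0.1·148 = 144.2.
ΔQ = 231.6667 − 148 = 83.6667; wedge = 144.2 − 94 = 50.2.
The triangle = ½ × 83.6667 × 50.2 = 2100.03.

2100.03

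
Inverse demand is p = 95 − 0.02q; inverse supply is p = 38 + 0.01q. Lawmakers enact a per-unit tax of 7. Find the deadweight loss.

Competitive equilibrium: 95 − 0.02q = 38 + 0.01q → q* = 1900, p* = 57.
With the tax, the buyer price exceeds the seller price by 7: (95 − 0.02q) − (38 + 0.01q) = 7 → q' = 1666.6667.
Δq = 1900 − 1666.6667 = 233.3333; the wedge equals the tax, 7.
The triangle = ½ × 233.3333 × 7 = 816.67.

816.67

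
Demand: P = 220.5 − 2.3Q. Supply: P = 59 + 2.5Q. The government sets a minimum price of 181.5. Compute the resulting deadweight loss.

Competitive equilibrium: 220.5 − 2.3Q = 59 + 2.5Q → Q* = 33.6458, P* = 143.1146.
At the floor P = 181.5, quantity demanded = (220.5 − 181.5)/2.3 = 16.9565.
Sellers' marginal cost at Q' = 16.9565: 59 + 2.5·16.9565 = 101.3913.
ΔQ = 33.6458 − 16.9565 = 16.6893; wedge = 181.5 − 101.3913 = 80.1087.
DWL = ½ × 16.6893 × 80.1087 = 668.48.

668.48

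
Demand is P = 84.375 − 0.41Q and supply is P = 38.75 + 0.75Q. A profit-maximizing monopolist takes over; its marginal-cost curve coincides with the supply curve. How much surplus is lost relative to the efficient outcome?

61.19

Competitive equilibrium: 84.375 − 0.41Q = 38.75 + 0.75Q → Q* = 39.3319, P* = 68.2489.
Marginal revenue: MR = 84.375 − 0.82Q. Set MR = MC: 84.375 − 0.82Q = 38.75 + 0.75Q → Q_m = 29.0605.
Price P_m = 84.375 − 0.41·29.0605 = 72.4602; MC(Q_m) = 38.75 + 0.75·29.0605 = 60.5454.
Competitive Q* = 39.3319, so ΔQ = 10.2714; wedge = 72.4602 − 60.5454 = 11.9148.
Welfare loss = ½ × 10.2714 × 11.9148 = 61.19.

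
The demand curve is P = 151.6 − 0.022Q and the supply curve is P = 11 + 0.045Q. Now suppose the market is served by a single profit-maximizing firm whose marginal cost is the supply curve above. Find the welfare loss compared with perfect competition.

Competitive equilibrium: 151.6 − 0.022Q = 11 + 0.045Q → Q* = 2098.50746, P* = 105.43284.
Marginal revenue: MR = 151.6 − 0.044Q. Set MR = MC: 151.6 − 0.044Q = 11 + 0.045Q → Q_m = 1579.77528.
Price P_m = 151.6 − 0.022·1579.77528 = 116.84494; MC(Q_m) = 11 + 0.045·1579.77528 = 82.08989.
Competitive Q* = 2098.50746, so ΔQ = 518.73218; wedge = 116.84494 − 82.08989 = 34.75505.
DWL = ½ × 518.73218 × 34.75505 = 9014.28.

9014.28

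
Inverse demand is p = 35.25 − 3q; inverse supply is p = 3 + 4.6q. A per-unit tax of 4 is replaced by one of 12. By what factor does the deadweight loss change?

9

Competitive equilibrium: 35.25 − 3q = 3 + 4.6q → q* = 4.2434, p* = 22.5197.
For a per-unit tax t: Δq = t/7.6, so DWL = ½·t·(t/7.6) = t²/15.2.
At t = 4: DWL = 1.053. At t = 12: DWL = 9.474.
Ratio = (12/4)² = 9.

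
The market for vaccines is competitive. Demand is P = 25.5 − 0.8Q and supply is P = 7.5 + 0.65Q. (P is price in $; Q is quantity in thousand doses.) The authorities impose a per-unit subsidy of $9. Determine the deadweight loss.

$27.93 thousand

Competitive equilibrium: 25.5 − 0.8Q = 7.5 + 0.65Q → Q* = 12.4138, P* = 15.569.
The subsidy lowers effective supply by 9: P = 0.65Q − 1.5.
New quantity: 25.5 − 0.8Q = 0.65Q − 1.5 → Q' = 18.6207.
Overproduction ΔQ = 18.6207 − 12.4138 = 6.2069; wedge = subsidy = 9.
Welfare loss = ½ × 6.2069 × 9 = $27.93 thousand.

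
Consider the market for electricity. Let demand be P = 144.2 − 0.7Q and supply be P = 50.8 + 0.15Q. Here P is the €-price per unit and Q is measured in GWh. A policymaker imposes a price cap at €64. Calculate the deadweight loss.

Competitive equilibrium: 144.2 − 0.7Q = 50.8 + 0.15Q → Q* = 109.8824, P* = 67.2824.
At the ceiling P = 64, quantity supplied = (64 − 50.8)/0.15 = 88.
Willingness to pay at Q' = 88: 144.2 − 0.7·88 = 82.6.
ΔQ = 109.8824 − 88 = 21.8824; wedge = 82.6 − 64 = 18.6.
DWL = ½ × 21.8824 × 18.6 = €203.51.

€203.51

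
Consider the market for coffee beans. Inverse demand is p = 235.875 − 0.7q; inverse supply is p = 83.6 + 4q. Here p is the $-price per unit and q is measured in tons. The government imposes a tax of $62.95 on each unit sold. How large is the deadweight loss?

$421.56

Competitive equilibrium: 235.875 − 0.7q = 83.6 + 4q → q* = 32.3989, p* = 213.1957.
With the tax, the buyer price exceeds the seller price by 62.95: (235.875 − 0.7q) − (83.6 + 4q) = 62.95 → q' = 19.0053.
Δq = 32.3989 − 19.0053 = 13.3936; the wedge equals the tax, 62.95.
DWL = ½ × 13.3936 × 62.95 = $421.56.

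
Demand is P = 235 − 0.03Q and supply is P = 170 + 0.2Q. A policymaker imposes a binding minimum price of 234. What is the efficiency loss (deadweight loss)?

7145.89

Competitive equilibrium: 235 − 0.03Q = 170 + 0.2Q → Q* = 282.6087, P* = 226.5217.
At the floor P = 234, quantity demanded = (235 − 234)/0.03 = 33.3333.
Sellers' marginal cost at Q' = 33.3333: 170 + 0.2·33.3333 = 176.6667.
ΔQ = 282.6087 − 33.3333 = 249.2754; wedge = 234 − 176.6667 = 57.3333.
Deadweight loss = ½ × 249.2754 × 57.3333 = 7145.89.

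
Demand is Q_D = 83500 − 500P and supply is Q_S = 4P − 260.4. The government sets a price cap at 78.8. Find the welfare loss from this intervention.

15396.66

In inverse form: demand P = 167 − 0.002Q, supply P = 65.1 + 0.25Q.
Competitive equilibrium: 167 − 0.002Q = 65.1 + 0.25Q → Q* = 404.3651, P* = 166.1913.
At the ceiling P = 78.8, quantity supplied = (78.8 − 65.1)/0.25 = 54.8.
Willingness to pay at Q' = 54.8: 167 − 0.002·54.8 = 166.8904.
ΔQ = 404.3651 − 54.8 = 349.5651; wedge = 166.8904 − 78.8 = 88.0904.
DWL = ½ × 349.5651 × 88.0904 = 15396.66.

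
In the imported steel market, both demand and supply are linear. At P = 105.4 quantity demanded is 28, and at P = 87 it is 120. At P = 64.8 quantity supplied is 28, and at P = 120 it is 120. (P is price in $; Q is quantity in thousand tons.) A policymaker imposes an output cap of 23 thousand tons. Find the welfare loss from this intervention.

Demand slope = (87 − 105.4)/(120 − 28) = −0.2, so P = 111 − 0.2Q.
Supply slope = (120 − 64.8)/(120 − 28) = 0.6, so P = 48 + 0.6Q.
Competitive equilibrium: 111 − 0.2Q = 48 + 0.6Q → Q* = 78.75, P* = 95.25.
At Q = 23: demand price = 111 − 0.2·23 = 106.4; supply price = 48 + 0.6·23 = 61.8.
ΔQ = 78.75 − 23 = 55.75; wedge = 106.4 − 61.8 = 44.6.
Welfare loss = ½ × 55.75 × 44.6 = $1243.225 thousand.

$1243.225 thousand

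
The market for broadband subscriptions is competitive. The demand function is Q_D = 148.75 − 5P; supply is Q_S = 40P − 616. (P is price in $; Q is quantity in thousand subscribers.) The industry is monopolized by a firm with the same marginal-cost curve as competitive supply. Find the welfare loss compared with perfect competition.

$101.34 thousand

In inverse form: demand P = 29.75 − 0.2Q, supply P = 15.4 + 0.025Q.
Competitive equilibrium: 29.75 − 0.2Q = 15.4 + 0.025Q → Q* = 63.7778, P* = 16.9944.
Marginal revenue: MR = 29.75 − 0.4Q. Set MR = MC: 29.75 − 0.4Q = 15.4 + 0.025Q → Q_m = 33.7647.
Price P_m = 29.75 − 0.2·33.7647 = 22.9971; MC(Q_m) = 15.4 + 0.025·33.7647 = 16.2441.
Competitive Q* = 63.7778, so ΔQ = 30.0131; wedge = 22.9971 − 16.2441 = 6.753.
The triangle = ½ × 30.0131 × 6.753 = $101.34 thousand.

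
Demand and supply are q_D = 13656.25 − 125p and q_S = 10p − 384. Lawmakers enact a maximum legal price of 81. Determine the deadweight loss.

In inverse form: demand p = 109.25 − 0.008q, supply p = 38.4 + 0.1q.
Competitive equilibrium: 109.25 − 0.008q = 38.4 + 0.1q → q* = 656.0185, p* = 104.0019.
At the ceiling p = 81, quantity supplied = (81 − 38.4)/0.1 = 426.
Willingness to pay at q' = 426: 109.25 − 0.008·426 = 105.842.
Δq = 656.0185 − 426 = 230.0185; wedge = 105.842 − 81 = 24.842.
DWL = ½ × 230.0185 × 24.842 = 2857.06.

2857.06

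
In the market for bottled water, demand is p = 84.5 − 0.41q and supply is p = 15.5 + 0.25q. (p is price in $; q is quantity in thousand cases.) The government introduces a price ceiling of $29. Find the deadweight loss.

Competitive equilibrium: 84.5 − 0.41q = 15.5 + 0.25q → q* = 104.5455, p* = 41.6364.
At the ceiling p = 29, quantity supplied = (29 − 15.5)/0.25 = 54.
Willingness to pay at q' = 54: 84.5 − 0.41·54 = 62.36.
Δq = 104.5455 − 54 = 50.5455; wedge = 62.36 − 29 = 33.36.
DWL = ½ × 50.5455 × 33.36 = $843.10 thousand.

$843.10 thousand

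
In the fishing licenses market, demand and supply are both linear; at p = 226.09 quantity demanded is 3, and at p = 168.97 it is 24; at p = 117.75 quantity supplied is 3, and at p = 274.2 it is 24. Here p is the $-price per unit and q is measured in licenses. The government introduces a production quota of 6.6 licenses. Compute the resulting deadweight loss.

$252.95

Demand slope = (168.97 − 226.09)/(24 − 3) = −2.72, so p = 234.25 − 2.72q.
Supply slope = (274.2 − 117.75)/(24 − 3) = 7.45, so p = 95.4 + 7.45q.
Competitive equilibrium: 234.25 − 2.72q = 95.4 + 7.45q → q* = 13.6529, p* = 197.1141.
At q = 6.6: demand price = 234.25 − 2.72·6.6 = 216.298; supply price = 95.4 + 7.45·6.6 = 144.57.
Δq = 13.6529 − 6.6 = 7.0529; wedge = 216.298 − 144.57 = 71.728.
Deadweight loss = ½ × 7.0529 × 71.728 = $252.95.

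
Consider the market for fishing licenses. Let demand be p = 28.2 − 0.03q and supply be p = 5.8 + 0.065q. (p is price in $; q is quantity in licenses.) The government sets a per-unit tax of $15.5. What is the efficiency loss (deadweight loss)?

Competitive equilibrium: 28.2 − 0.03q = 5.8 + 0.065q → q* = 235.7895, p* = 21.1263.
With the tax, the buyer price exceeds the seller price by 15.5: (28.2 − 0.03q) − (5.8 + 0.065q) = 15.5 → q' = 72.6316.
Δq = 235.7895 − 72.6316 = 163.1579; the wedge equals the tax, 15.5.
DWL = ½ × 163.1579 × 15.5 = $1264.47.

$1264.47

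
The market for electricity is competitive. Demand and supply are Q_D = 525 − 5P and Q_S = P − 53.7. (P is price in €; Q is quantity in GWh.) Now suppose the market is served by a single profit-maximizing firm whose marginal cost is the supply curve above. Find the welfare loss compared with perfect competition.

€22.38

In inverse form: demand P = 105 − 0.2Q, supply P = 53.7 + Q.
Competitive equilibrium: 105 − 0.2Q = 53.7 + Q → Q* = 42.75, P* = 96.45.
Marginal revenue: MR = 105 − 0.4Q. Set MR = MC: 105 − 0.4Q = 53.7 + Q → Q_m = 36.6429.
Price P_m = 105 − 0.2·36.6429 = 97.6714; MC(Q_m) = 53.7 + 1·36.6429 = 90.3429.
Competitive Q* = 42.75, so ΔQ = 6.1071; wedge = 97.6714 − 90.3429 = 7.3285.
Welfare loss = ½ × 6.1071 × 7.3285 = €22.38.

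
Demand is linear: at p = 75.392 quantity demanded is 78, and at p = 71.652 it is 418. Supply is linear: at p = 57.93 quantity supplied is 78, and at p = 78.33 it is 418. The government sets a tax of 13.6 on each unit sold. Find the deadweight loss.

Demand slope = (71.652 − 75.392)/(418 − 78) = −0.011, so p = 76.25 − 0.011q.
Supply slope = (78.33 − 57.93)/(418 − 78) = 0.06, so p = 53.25 + 0.06q.
Competitive equilibrium: 76.25 − 0.011q = 53.25 + 0.06q → q* = 323.9437, p* = 72.6866.
With the tax, the buyer price exceeds the seller price by 13.6: (76.25 − 0.011q) − (53.25 + 0.06q) = 13.6 → q' = 132.3944.
Δq = 323.9437 − 132.3944 = 191.5493; the wedge equals the tax, 13.6.
DWL = ½ × 191.5493 × 13.6 = 1302.54.

1302.54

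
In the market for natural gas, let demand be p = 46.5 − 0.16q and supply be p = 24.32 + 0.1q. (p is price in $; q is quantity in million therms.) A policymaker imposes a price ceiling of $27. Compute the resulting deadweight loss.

$445.01 million

Competitive equilibrium: 46.5 − 0.16q = 24.32 + 0.1q → q* = 85.3077, p* = 32.8508.
At the ceiling p = 27, quantity supplied = (27 − 24.32)/0.1 = 26.8.
Willingness to pay at q' = 26.8: 46.5 − 0.16·26.8 = 42.212.
Δq = 85.3077 − 26.8 = 58.5077; wedge = 42.212 − 27 = 15.212.
Deadweight loss = ½ × 58.5077 × 15.212 = $445.01 million.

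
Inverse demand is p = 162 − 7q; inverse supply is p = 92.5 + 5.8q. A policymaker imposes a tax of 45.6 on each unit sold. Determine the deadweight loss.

Competitive equilibrium: 162 − 7q = 92.5 + 5.8q → q* = 5.4297, p* = 123.9922.
With the tax, the buyer price exceeds the seller price by 45.6: (162 − 7q) − (92.5 + 5.8q) = 45.6 → q' = 1.8672.
Δq = 5.4297 − 1.8672 = 3.5625; the wedge equals the tax, 45.6.
The triangle = ½ × 3.5625 × 45.6 = 81.225.

81.225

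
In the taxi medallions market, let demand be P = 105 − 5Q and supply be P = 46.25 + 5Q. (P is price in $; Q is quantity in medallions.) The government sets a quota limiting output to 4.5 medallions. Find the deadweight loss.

Competitive equilibrium: 105 − 5Q = 46.25 + 5Q → Q* = 5.875, P* = 75.625.
At Q = 4.5: demand price = 105 − 5·4.5 = 82.5; supply price = 46.25 + 5·4.5 = 68.75.
ΔQ = 5.875 − 4.5 = 1.375; wedge = 82.5 − 68.75 = 13.75.
Welfare loss = ½ × 1.375 × 13.75 = $9.45.

$9.45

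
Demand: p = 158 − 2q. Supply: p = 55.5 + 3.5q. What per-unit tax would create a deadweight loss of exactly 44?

22

Competitive equilibrium: 158 − 2q = 55.5 + 3.5q → q* = 18.6364, p* = 120.7273.
A tax t gives Δq = t/5.5 and wedge t, so DWL = t²/11.
t²/11 = 44 → t² = 484 → t = 22.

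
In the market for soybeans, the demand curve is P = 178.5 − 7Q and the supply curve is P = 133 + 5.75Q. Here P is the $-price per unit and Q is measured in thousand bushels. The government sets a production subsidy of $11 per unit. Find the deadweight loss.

$4.75 thousand

Competitive equilibrium: 178.5 − 7Q = 133 + 5.75Q → Q* = 3.5686, P* = 153.5196.
The subsidy lowers effective supply by 11: P = 122 + 5.75Q.
New quantity: 178.5 − 7Q = 122 + 5.75Q → Q' = 4.4314.
Overproduction ΔQ = 4.4314 − 3.5686 = 0.8628; wedge = subsidy = 11.
The triangle = ½ × 0.8628 × 11 = $4.75 thousand.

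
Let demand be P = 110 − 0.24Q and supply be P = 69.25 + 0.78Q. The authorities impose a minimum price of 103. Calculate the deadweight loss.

Competitive equilibrium: 110 − 0.24Q = 69.25 + 0.78Q → Q* = 39.951, P* = 100.4118.
At the floor P = 103, quantity demanded = (110 − 103)/0.24 = 29.1667.
Sellers' marginal cost at Q' = 29.1667: 69.25 + 0.78·29.1667 = 92.
ΔQ = 39.951 − 29.1667 = 10.7843; wedge = 103 − 92 = 11.
Welfare loss = ½ × 10.7843 × 11 = 59.31.

59.31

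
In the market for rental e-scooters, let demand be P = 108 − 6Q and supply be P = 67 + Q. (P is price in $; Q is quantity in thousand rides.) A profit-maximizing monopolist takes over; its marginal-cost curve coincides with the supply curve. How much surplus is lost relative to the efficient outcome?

Competitive equilibrium: 108 − 6Q = 67 + Q → Q* = 5.8571, P* = 72.8571.
Marginal revenue: MR = 108 − 12Q. Set MR = MC: 108 − 12Q = 67 + Q → Q_m = 3.1538.
Price P_m = 108 − 6·3.1538 = 89.0772; MC(Q_m) = 67 + 1·3.1538 = 70.1538.
Competitive Q* = 5.8571, so ΔQ = 2.7033; wedge = 89.0772 − 70.1538 = 18.9234.
Deadweight loss = ½ × 2.7033 × 18.9234 = $25.58 thousand.

$25.58 thousand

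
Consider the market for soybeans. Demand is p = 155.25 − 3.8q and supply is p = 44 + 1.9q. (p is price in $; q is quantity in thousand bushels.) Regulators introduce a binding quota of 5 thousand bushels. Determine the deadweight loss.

$600.66 thousand

Competitive equilibrium: 155.25 − 3.8q = 44 + 1.9q → q* = 19.5175, p* = 81.0833.
At q = 5: demand price = 155.25 − 3.8·5 = 136.25; supply price = 44 + 1.9·5 = 53.5.
Δq = 19.5175 − 5 = 14.5175; wedge = 136.25 − 53.5 = 82.75.
DWL = ½ × 14.5175 × 82.75 = $600.66 thousand.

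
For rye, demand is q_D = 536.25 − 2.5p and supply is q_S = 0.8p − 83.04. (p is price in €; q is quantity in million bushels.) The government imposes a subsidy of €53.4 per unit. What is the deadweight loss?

€864.11 million

In inverse form: demand p = 214.5 − 0.4q, supply p = 103.8 + 1.25q.
Competitive equilibrium: 214.5 − 0.4q = 103.8 + 1.25q → q* = 67.0909, p* = 187.6636.
The subsidy lowers effective supply by 53.4: p = 50.4 + 1.25q.
New quantity: 214.5 − 0.4q = 50.4 + 1.25q → q' = 99.4545.
Overproduction Δq = 99.4545 − 67.0909 = 32.3636; wedge = subsidy = 53.4.
Deadweight loss = ½ × 32.3636 × 53.4 = €864.11 million.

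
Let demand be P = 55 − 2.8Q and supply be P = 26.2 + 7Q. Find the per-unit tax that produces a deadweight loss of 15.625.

Competitive equilibrium: 55 − 2.8Q = 26.2 + 7Q → Q* = 2.9388, P* = 46.7714.
A tax t gives ΔQ = t/9.8 and wedge t, so DWL = t²/19.6.
t²/19.6 = 15.625 → t² = 306.25 → t = 17.5.

17.5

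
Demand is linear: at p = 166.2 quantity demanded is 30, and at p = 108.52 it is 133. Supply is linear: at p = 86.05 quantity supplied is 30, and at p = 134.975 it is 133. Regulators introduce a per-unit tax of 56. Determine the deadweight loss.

1514.98

Demand slope = (108.52 − 166.2)/(133 − 30) = −0.56, so p = 183 − 0.56q.
Supply slope = (134.975 − 86.05)/(133 − 30) = 0.475, so p = 71.8 + 0.475q.
Competitive equilibrium: 183 − 0.56q = 71.8 + 0.475q → q* = 107.4396, p* = 122.8338.
With the tax, the buyer price exceeds the seller price by 56: (183 − 0.56q) − (71.8 + 0.475q) = 56 → q' = 53.3333.
Δq = 107.4396 − 53.3333 = 54.1063; the wedge equals the tax, 56.
Welfare loss = ½ × 54.1063 × 56 = 1514.98.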